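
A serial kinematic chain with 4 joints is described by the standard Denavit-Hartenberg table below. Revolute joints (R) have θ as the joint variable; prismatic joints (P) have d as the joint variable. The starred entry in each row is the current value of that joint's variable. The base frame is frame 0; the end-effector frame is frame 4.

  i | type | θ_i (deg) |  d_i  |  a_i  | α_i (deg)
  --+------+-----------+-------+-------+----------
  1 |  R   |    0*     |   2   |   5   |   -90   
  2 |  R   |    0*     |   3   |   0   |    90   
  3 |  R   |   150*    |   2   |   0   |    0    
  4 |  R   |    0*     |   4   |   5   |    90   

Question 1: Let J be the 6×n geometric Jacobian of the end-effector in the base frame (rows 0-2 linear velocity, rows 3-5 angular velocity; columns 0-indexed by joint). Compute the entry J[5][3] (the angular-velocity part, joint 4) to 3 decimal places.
axis z_3 = (0.0000,0.0000,1.0000); lever o_n−o_3 = (-4.3301,2.5000,4.0000)
cross product → J_v[:, 3] = (-2.5000,-4.3301,0.0000)
J_ω[:, 3] = z_3
entry J[5][3] = 1.0000

1.000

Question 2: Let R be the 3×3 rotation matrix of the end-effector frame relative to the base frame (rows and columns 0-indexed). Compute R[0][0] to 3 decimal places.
-0.866

End-effector x-axis (col 0 of R) = (-0.8660,0.5000,0.0000)
R[0][0] = -0.8660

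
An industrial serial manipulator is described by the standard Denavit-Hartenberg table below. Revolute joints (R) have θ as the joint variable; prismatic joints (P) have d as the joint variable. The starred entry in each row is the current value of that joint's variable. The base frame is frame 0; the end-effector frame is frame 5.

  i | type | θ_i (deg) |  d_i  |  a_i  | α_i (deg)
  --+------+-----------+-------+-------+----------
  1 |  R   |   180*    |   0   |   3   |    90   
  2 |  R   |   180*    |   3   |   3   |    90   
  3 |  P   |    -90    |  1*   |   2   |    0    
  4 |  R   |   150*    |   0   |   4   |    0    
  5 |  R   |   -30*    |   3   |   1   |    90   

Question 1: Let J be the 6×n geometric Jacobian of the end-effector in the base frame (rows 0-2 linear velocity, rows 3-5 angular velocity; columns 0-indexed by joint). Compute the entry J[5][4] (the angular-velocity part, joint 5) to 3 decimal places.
1.000

axis z_4 = (-0.0000,0.0000,1.0000); lever o_n−o_4 = (0.8660,0.5000,3.0000)
cross product → J_v[:, 4] = (-0.5000,0.8660,-0.0000)
J_ω[:, 4] = z_4
entry J[5][4] = 1.0000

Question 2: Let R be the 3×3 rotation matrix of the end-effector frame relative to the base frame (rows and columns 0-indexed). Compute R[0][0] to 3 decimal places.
0.866

End-effector x-axis (col 0 of R) = (0.8660,0.5000,0.0000)
R[0][0] = 0.8660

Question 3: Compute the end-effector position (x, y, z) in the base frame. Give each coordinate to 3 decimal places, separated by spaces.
2.866 4.964 4.000

after link 1: o_1 = (-3.0000, 0.0000, 0.0000)
after link 2: o_2 = (0.0000, 3.0000, 0.0000)
after link 3: o_3 = (0.0000, 1.0000, 1.0000)
after link 4: o_4 = (2.0000, 4.4641, 1.0000)
after link 5: o_5 = (2.8660, 4.9641, 4.0000)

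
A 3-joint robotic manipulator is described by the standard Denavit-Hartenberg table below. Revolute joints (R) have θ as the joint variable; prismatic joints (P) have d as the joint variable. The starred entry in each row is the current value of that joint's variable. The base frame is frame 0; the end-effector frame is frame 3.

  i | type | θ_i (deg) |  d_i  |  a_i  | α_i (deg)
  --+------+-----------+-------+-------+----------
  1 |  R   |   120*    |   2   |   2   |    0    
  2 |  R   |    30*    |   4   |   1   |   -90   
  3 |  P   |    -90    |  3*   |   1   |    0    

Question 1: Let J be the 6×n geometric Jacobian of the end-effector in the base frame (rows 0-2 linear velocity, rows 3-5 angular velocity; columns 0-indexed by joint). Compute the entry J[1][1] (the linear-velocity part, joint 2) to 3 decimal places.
axis z_1 = (0.0000,0.0000,1.0000); lever o_n−o_1 = (-2.3660,-2.0981,5.0000)
cross product → J_v[:, 1] = (2.0981,-2.3660,0.0000)
J_ω[:, 1] = z_1
entry J[1][1] = -2.3660

-2.366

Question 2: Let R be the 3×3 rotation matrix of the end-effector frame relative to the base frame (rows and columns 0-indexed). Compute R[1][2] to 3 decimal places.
-0.866

End-effector z-axis (col 2 of R) = (-0.5000,-0.8660,0.0000)
R[1][2] = -0.8660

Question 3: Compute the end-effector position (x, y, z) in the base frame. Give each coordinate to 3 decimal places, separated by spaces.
-3.366 -0.366 7.000

after link 1: o_1 = (-1.0000, 1.7321, 2.0000)
after link 2: o_2 = (-1.8660, 2.2321, 6.0000)
after link 3: o_3 = (-3.3660, -0.3660, 7.0000)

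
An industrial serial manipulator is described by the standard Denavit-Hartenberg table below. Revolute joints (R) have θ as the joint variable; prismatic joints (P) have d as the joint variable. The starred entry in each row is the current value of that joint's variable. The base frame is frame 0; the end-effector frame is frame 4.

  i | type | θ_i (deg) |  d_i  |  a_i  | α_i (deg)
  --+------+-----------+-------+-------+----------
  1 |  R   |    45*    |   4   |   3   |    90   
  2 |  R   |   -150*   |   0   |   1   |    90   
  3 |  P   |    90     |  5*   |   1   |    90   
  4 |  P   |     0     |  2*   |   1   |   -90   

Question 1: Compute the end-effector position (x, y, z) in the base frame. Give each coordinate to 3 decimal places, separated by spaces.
-0.069 -2.898 6.830

after link 1: o_1 = (2.1213, 2.1213, 4.0000)
after link 2: o_2 = (1.5089, 1.5089, 3.5000)
after link 3: o_3 = (0.4483, -0.9659, 7.8301)
after link 4: o_4 = (-0.0694, -2.8978, 6.8301)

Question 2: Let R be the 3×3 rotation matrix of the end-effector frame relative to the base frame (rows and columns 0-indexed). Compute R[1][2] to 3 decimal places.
End-effector z-axis (col 2 of R) = (-0.3536,-0.3536,0.8660)
R[1][2] = -0.3536

-0.354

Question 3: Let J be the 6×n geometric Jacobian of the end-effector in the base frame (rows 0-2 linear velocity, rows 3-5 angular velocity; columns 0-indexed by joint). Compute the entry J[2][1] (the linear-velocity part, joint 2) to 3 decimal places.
axis z_1 = (0.7071,-0.7071,0.0000); lever o_n−o_1 = (-2.1907,-5.0191,2.8301)
cross product → J_v[:, 1] = (-2.0012,-2.0012,-5.0981)
J_ω[:, 1] = z_1
entry J[2][1] = -5.0981

-5.098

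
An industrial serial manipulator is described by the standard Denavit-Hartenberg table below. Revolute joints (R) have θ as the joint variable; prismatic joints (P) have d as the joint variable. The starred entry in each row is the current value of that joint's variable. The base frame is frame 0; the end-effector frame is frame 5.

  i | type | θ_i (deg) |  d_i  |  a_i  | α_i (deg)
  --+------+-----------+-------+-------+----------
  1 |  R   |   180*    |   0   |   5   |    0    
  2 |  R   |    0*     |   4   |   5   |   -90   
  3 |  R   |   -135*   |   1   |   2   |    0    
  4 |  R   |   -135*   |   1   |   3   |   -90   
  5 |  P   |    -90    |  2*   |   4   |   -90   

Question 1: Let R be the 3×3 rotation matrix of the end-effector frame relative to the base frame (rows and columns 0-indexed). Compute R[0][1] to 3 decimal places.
End-effector y-axis (col 1 of R) = (-1.0000,0.0000,-0.0000)
R[0][1] = -1.0000

-1.000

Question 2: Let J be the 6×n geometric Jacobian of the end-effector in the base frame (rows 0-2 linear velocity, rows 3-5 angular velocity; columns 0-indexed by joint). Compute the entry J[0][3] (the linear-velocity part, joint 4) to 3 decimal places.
axis z_3 = (-0.0000,-1.0000,0.0000); lever o_n−o_3 = (2.0000,-5.0000,-3.0000)
cross product → J_v[:, 3] = (3.0000,-0.0000,2.0000)
J_ω[:, 3] = z_3
entry J[0][3] = 3.0000

3.000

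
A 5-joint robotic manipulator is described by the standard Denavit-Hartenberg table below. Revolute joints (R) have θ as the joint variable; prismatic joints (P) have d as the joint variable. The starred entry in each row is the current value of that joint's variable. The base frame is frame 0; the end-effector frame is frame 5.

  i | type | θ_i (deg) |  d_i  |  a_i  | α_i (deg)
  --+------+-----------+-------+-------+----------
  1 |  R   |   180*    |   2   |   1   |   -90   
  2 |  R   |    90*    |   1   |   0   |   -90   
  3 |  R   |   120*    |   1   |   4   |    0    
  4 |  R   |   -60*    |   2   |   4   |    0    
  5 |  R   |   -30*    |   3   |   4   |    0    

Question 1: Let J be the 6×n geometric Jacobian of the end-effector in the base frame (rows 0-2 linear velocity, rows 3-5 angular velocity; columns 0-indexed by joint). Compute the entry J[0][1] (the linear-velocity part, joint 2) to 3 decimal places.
axis z_1 = (-0.0000,-1.0000,0.0000); lever o_n−o_1 = (6.0000,7.9282,-3.4641)
cross product → J_v[:, 1] = (3.4641,-0.0000,6.0000)
J_ω[:, 1] = z_1
entry J[0][1] = 3.4641

3.464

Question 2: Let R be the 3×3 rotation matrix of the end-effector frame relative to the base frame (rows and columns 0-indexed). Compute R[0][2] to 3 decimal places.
1.000

End-effector z-axis (col 2 of R) = (1.0000,-0.0000,-0.0000)
R[0][2] = 1.0000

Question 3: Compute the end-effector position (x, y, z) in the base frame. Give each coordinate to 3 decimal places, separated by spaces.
after link 1: o_1 = (-1.0000, 0.0000, 2.0000)
after link 2: o_2 = (-1.0000, -1.0000, 2.0000)
after link 3: o_3 = (0.0000, 2.4641, 4.0000)
after link 4: o_4 = (2.0000, 5.9282, 2.0000)
after link 5: o_5 = (5.0000, 7.9282, -1.4641)

5.000 7.928 -1.464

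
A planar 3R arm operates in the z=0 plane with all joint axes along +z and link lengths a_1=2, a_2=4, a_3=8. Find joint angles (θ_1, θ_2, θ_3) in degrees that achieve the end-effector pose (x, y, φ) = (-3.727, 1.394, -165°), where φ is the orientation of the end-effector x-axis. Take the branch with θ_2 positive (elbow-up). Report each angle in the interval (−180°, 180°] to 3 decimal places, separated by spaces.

wrist centre = target − a_3·(cos φ, sin φ) = (4.0004, 3.4646)
cos θ_2 = (28.0064−2²−4²)/(2·2·4) = 0.5004; θ_2 = 59.9736° (elbow-up)
β = atan2(3.4646,4.0004) = 40.8942°; ψ = atan2(3.4632,4.0016) = 40.8746°
θ_1 = β − ψ = 0.0196°
θ_3 = φ − θ_1 − θ_2 = 135.0067° (wrapped to (-180°,180°])

0.020 59.974 135.007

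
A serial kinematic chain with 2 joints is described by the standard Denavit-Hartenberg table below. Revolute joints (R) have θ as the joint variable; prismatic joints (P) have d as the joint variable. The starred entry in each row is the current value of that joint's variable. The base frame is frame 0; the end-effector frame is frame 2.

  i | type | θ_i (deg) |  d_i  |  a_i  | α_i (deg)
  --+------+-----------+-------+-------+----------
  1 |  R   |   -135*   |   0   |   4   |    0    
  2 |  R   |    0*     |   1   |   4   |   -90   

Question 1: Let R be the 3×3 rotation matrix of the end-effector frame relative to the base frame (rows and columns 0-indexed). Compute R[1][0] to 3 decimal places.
-0.707

End-effector x-axis (col 0 of R) = (-0.7071,-0.7071,0.0000)
R[1][0] = -0.7071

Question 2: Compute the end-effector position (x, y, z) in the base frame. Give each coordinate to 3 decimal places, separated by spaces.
after link 1: o_1 = (-2.8284, -2.8284, 0.0000)
after link 2: o_2 = (-5.6569, -5.6569, 1.0000)

-5.657 -5.657 1.000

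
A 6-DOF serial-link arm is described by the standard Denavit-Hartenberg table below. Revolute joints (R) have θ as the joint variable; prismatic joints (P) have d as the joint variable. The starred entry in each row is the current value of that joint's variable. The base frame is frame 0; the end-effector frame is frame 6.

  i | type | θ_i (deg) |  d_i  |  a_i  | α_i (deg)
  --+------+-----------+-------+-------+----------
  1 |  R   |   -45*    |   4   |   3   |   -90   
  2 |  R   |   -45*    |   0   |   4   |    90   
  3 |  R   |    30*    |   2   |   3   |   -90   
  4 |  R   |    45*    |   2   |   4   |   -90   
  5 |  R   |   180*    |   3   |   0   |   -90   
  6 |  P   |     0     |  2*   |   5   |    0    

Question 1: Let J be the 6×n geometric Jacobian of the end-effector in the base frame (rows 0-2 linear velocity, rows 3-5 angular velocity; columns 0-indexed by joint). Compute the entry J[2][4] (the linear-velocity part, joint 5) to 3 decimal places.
axis z_4 = (-0.2026,-0.2974,-0.9330); lever o_n−o_4 = (-4.4319,2.8813,-3.1712)
cross product → J_v[:, 4] = (3.6313,3.4924,-1.9017)
J_ω[:, 4] = z_4
entry J[2][4] = -1.9017

-1.902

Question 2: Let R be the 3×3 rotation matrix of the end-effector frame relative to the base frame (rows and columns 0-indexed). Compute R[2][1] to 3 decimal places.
End-effector y-axis (col 1 of R) = (0.2026,0.2974,0.9330)
R[2][1] = 0.9330

0.933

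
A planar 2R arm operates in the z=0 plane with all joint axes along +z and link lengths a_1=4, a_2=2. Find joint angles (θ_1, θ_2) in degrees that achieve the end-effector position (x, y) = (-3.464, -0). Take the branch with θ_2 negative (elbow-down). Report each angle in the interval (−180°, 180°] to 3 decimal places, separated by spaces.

cos θ_2 = (11.9993−4²−2²)/(2·4·2) = -0.5000; θ_2 = -120.0029° (elbow-down)
β = atan2(-0.0000,-3.4640) = -180.0000°; ψ = atan2(-1.7320,2.9999) = -30.0000°
θ_1 = β − ψ = -150.0000°

-150.000 -120.003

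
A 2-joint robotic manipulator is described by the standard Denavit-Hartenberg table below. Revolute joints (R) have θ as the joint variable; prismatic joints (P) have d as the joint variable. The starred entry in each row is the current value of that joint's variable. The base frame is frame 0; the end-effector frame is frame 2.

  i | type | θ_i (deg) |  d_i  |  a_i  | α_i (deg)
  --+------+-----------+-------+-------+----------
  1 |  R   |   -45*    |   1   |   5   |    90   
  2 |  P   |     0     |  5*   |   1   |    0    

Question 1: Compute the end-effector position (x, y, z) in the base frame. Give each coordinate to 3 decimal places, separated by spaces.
0.707 -7.778 1.000

after link 1: o_1 = (3.5355, -3.5355, 1.0000)
after link 2: o_2 = (0.7071, -7.7782, 1.0000)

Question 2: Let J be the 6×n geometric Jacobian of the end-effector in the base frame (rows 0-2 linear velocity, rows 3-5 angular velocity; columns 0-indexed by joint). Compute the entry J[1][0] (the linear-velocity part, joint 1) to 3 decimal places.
0.707

axis z_0 = ẑ; lever o_n−o_0 = (0.7071,-7.7782,1.0000)
cross product → J_v[:, 0] = (7.7782,0.7071,-0.0000)
J_ω[:, 0] = z_0
entry J[1][0] = 0.7071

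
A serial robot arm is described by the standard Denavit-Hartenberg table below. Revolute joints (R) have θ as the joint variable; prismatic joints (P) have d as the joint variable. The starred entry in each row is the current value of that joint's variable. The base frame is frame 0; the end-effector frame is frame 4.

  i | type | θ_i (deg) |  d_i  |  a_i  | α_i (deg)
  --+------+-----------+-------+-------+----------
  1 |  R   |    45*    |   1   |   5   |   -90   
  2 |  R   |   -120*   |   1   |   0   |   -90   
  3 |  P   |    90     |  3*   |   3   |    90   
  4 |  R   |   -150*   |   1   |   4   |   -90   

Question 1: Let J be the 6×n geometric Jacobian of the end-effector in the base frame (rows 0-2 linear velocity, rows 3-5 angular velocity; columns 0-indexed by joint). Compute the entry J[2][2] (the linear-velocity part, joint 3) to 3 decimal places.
prismatic axis z_2 = (0.6124,0.6124,0.5000)
J_v[:, 2] = z_2; J_ω[:, 2] = (0,0,0)
entry J[2][2] = 0.5000

0.500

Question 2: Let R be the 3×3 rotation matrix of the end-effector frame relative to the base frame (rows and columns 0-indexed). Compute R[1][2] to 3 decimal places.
End-effector z-axis (col 2 of R) = (-0.1768,-0.8839,-0.4330)
R[1][2] = -0.8839

-0.884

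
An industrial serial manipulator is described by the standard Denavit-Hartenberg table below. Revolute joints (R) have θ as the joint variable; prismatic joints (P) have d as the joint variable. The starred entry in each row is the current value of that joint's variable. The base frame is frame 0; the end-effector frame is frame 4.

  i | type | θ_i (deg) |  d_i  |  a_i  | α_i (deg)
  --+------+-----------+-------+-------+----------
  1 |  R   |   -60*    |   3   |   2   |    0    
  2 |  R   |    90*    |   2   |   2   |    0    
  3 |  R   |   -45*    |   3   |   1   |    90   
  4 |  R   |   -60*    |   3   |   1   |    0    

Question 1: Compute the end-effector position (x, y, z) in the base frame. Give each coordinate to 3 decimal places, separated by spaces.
after link 1: o_1 = (1.0000, -1.7321, 3.0000)
after link 2: o_2 = (2.7321, -0.7321, 5.0000)
after link 3: o_3 = (3.6980, -0.9909, 8.0000)
after link 4: o_4 = (3.4045, -4.0181, 7.1340)

3.404 -4.018 7.134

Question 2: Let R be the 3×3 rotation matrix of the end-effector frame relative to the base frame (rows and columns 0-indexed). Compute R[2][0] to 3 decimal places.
End-effector x-axis (col 0 of R) = (0.4830,-0.1294,-0.8660)
R[2][0] = -0.8660

-0.866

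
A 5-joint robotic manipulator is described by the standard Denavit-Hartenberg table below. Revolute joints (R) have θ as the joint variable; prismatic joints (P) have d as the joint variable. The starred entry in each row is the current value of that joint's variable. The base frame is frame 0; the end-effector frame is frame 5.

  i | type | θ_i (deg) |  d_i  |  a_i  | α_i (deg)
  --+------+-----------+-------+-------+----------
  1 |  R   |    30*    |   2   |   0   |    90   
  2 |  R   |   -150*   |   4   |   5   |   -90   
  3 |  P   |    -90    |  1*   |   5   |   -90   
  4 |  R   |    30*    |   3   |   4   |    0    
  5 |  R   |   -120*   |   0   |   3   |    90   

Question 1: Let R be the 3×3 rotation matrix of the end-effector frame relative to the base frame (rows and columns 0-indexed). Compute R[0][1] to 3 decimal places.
-0.750

End-effector y-axis (col 1 of R) = (-0.7500,-0.4330,-0.5000)
R[0][1] = -0.7500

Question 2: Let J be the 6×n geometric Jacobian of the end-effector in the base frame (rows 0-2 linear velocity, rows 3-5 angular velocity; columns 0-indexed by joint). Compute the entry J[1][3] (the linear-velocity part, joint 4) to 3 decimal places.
axis z_3 = (-0.7500,-0.4330,-0.5000); lever o_n−o_3 = (-0.0849,-4.0490,-2.3660)
cross product → J_v[:, 3] = (-1.0000,-1.7321,3.0000)
J_ω[:, 3] = z_3
entry J[1][3] = -1.7321

-1.732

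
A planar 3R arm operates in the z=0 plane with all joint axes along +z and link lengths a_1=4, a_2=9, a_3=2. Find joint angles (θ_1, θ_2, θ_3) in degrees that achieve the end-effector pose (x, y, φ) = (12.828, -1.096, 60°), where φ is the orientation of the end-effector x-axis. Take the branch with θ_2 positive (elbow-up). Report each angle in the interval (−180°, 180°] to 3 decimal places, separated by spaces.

-45.009 45.014 59.995

wrist centre = target − a_3·(cos φ, sin φ) = (11.8280, -2.8281)
cos θ_2 = (147.8995−4²−9²)/(2·4·9) = 0.7069; θ_2 = 45.0138° (elbow-up)
β = atan2(-2.8281,11.8280) = -13.4469°; ψ = atan2(6.3655,10.3624) = 31.5618°
θ_1 = β − ψ = -45.0087°
θ_3 = φ − θ_1 − θ_2 = 59.9949° (wrapped to (-180°,180°])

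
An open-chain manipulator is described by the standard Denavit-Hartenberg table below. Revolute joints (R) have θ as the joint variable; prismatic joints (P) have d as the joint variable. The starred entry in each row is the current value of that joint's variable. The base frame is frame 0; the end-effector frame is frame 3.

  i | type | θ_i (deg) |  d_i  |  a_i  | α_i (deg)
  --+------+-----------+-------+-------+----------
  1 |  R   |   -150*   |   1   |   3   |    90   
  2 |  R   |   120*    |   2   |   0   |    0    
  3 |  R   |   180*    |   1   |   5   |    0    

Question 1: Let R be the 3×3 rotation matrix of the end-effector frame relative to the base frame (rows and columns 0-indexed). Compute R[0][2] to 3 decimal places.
-0.500

End-effector z-axis (col 2 of R) = (-0.5000,0.8660,0.0000)
R[0][2] = -0.5000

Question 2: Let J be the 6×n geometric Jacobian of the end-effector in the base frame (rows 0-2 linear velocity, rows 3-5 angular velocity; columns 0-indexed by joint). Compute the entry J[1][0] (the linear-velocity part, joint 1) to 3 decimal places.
axis z_0 = ẑ; lever o_n−o_0 = (-6.2631,-0.1519,-3.3301)
cross product → J_v[:, 0] = (0.1519,-6.2631,0.0000)
J_ω[:, 0] = z_0
entry J[1][0] = -6.2631

-6.263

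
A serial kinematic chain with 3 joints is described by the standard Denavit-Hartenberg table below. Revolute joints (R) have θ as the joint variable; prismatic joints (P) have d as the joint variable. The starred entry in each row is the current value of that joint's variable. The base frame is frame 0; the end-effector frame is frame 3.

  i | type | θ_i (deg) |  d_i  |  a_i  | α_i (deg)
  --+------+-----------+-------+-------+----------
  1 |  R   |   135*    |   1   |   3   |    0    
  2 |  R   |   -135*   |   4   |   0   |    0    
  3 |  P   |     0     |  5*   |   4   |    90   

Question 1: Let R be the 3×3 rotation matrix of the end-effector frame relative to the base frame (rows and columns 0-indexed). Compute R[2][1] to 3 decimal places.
1.000

End-effector y-axis (col 1 of R) = (0.0000,0.0000,1.0000)
R[2][1] = 1.0000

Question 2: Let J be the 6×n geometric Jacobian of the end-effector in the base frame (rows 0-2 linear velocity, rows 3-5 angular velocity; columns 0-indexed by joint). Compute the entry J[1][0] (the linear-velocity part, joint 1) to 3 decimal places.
axis z_0 = ẑ; lever o_n−o_0 = (1.8787,2.1213,10.0000)
cross product → J_v[:, 0] = (-2.1213,1.8787,0.0000)
J_ω[:, 0] = z_0
entry J[1][0] = 1.8787

1.879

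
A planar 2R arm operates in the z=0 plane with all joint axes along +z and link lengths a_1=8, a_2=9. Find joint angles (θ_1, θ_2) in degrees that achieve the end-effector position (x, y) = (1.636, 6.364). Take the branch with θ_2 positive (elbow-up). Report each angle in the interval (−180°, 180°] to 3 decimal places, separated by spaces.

0.001 135.000

cos θ_2 = (43.1770−8²−9²)/(2·8·9) = -0.7071; θ_2 = 134.9998° (elbow-up)
β = atan2(6.3640,1.6360) = 75.5831°; ψ = atan2(6.3640,1.6361) = 75.5825°
θ_1 = β − ψ = 0.0006°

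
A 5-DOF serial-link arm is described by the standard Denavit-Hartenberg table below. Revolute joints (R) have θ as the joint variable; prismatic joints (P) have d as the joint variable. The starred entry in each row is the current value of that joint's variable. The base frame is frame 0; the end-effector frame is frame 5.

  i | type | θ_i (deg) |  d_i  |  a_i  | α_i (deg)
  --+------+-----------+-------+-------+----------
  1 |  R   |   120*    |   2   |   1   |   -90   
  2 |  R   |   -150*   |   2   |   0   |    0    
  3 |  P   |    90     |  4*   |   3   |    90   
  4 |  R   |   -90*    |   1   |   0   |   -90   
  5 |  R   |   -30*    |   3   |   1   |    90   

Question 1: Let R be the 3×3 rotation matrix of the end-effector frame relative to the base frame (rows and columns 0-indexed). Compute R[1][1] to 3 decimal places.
0.433

End-effector y-axis (col 1 of R) = (-0.2500,0.4330,0.8660)
R[1][1] = 0.4330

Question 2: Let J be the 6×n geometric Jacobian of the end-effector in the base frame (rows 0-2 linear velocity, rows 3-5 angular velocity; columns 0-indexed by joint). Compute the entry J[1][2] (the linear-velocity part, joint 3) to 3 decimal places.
-0.500

prismatic axis z_2 = (-0.8660,-0.5000,0.0000)
J_v[:, 2] = z_2; J_ω[:, 2] = (0,0,0)
entry J[1][2] = -0.5000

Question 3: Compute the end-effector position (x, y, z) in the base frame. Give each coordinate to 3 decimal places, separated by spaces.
after link 1: o_1 = (-0.5000, 0.8660, 2.0000)
after link 2: o_2 = (-2.2321, -0.1340, 2.0000)
after link 3: o_3 = (-6.4462, -0.8349, 4.5981)
after link 4: o_4 = (-6.0131, -1.5849, 5.0981)
after link 5: o_5 = (-5.7966, -0.2279, 7.9462)

-5.797 -0.228 7.946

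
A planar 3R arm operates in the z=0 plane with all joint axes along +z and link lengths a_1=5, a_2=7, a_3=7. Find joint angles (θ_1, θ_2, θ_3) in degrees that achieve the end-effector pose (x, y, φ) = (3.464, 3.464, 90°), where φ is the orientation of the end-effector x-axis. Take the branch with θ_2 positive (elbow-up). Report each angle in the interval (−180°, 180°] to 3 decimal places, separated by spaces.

wrist centre = target − a_3·(cos φ, sin φ) = (3.4640, -3.5360)
cos θ_2 = (24.5026−5²−7²)/(2·5·7) = -0.7071; θ_2 = 134.9999° (elbow-up)
β = atan2(-3.5360,3.4640) = -45.5893°; ψ = atan2(4.9498,0.0503) = 89.4182°
θ_1 = β − ψ = -135.0076°
θ_3 = φ − θ_1 − θ_2 = 90.0076° (wrapped to (-180°,180°])

-135.008 135.000 90.008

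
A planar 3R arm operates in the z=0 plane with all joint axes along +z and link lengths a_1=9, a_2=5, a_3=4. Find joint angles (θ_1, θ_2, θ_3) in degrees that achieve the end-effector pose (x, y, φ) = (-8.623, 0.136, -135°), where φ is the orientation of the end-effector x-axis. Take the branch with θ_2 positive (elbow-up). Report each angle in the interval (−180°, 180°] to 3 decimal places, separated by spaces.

wrist centre = target − a_3·(cos φ, sin φ) = (-5.7946, 2.9644)
cos θ_2 = (42.3649−9²−5²)/(2·9·5) = -0.7071; θ_2 = 134.9959° (elbow-up)
β = atan2(2.9644,-5.7946) = 152.9063°; ψ = atan2(3.5358,5.4647) = 32.9037°
θ_1 = β − ψ = 120.0026°
θ_3 = φ − θ_1 − θ_2 = -29.9985° (wrapped to (-180°,180°])

120.003 134.996 -29.999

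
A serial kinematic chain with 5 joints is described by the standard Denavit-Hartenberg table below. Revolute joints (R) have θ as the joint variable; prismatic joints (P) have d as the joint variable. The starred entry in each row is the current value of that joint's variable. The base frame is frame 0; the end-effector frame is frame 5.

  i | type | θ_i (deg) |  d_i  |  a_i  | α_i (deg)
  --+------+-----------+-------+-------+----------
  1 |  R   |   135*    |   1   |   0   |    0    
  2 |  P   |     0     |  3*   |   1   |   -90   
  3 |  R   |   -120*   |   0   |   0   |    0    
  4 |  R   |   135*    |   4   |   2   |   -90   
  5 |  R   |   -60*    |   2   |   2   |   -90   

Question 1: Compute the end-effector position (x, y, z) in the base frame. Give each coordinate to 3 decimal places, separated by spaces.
-6.443 -1.663 1.292

after link 1: o_1 = (0.0000, 0.0000, 1.0000)
after link 2: o_2 = (-0.7071, 0.7071, 4.0000)
after link 3: o_3 = (-0.7071, 0.7071, 4.0000)
after link 4: o_4 = (-4.9016, -0.7553, 3.4824)
after link 5: o_5 = (-6.4433, -1.6631, 1.2917)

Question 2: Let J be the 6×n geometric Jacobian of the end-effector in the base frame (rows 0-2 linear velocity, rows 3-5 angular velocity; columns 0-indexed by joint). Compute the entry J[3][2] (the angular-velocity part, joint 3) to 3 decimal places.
axis z_2 = (-0.7071,-0.7071,0.0000); lever o_n−o_2 = (-5.7362,-2.3702,-2.7083)
cross product → J_v[:, 2] = (1.9151,-1.9151,-2.3801)
J_ω[:, 2] = z_2
entry J[3][2] = -0.7071

-0.707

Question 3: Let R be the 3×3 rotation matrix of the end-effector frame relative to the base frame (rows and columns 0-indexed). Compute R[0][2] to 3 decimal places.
End-effector z-axis (col 2 of R) = (-0.2380,0.9451,-0.2241)
R[0][2] = -0.2380

-0.238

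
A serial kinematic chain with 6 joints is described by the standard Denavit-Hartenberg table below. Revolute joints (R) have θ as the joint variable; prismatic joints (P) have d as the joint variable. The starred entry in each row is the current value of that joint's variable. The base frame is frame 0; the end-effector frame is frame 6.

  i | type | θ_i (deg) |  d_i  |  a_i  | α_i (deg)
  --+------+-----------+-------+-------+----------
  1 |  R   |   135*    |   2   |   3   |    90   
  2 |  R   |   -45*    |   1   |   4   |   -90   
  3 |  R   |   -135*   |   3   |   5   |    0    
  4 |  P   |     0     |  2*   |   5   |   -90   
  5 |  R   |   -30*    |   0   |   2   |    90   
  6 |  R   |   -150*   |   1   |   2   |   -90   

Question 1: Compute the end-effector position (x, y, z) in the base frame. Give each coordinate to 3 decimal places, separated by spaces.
after link 1: o_1 = (-2.1213, 2.1213, 2.0000)
after link 2: o_2 = (-3.4142, 4.8284, -0.8284)
after link 3: o_3 = (-0.6464, 7.0607, 3.7929)
after link 4: o_4 = (2.6213, 8.7929, 7.7071)
after link 5: o_5 = (3.5997, 9.5465, 9.2802)
after link 6: o_6 = (1.7462, 8.4001, 8.7802)

1.746 8.400 8.780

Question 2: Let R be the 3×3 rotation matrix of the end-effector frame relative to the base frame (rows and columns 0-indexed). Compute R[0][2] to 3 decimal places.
End-effector z-axis (col 2 of R) = (0.1178,-0.5508,0.8263)
R[0][2] = 0.1178

0.118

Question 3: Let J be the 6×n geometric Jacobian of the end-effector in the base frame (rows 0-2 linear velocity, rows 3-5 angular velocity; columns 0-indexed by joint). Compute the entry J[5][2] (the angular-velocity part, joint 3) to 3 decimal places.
0.707

axis z_2 = (-0.5000,0.5000,0.7071); lever o_n−o_2 = (5.1604,3.5717,9.6087)
cross product → J_v[:, 2] = (2.2788,8.4533,-4.3660)
J_ω[:, 2] = z_2
entry J[5][2] = 0.7071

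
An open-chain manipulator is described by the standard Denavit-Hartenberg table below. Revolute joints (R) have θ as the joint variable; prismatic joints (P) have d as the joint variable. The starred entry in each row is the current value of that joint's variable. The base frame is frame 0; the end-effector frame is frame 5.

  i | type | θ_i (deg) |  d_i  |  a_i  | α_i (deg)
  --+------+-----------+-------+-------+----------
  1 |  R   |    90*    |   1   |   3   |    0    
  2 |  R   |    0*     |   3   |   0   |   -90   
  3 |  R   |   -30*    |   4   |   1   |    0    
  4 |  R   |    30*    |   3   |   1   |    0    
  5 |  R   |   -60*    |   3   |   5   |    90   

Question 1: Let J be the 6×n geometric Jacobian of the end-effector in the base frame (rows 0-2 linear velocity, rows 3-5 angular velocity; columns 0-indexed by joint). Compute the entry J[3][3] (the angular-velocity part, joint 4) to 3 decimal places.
-1.000

axis z_3 = (-1.0000,0.0000,0.0000); lever o_n−o_3 = (-6.0000,3.5000,4.3301)
cross product → J_v[:, 3] = (0.0000,4.3301,-3.5000)
J_ω[:, 3] = z_3
entry J[3][3] = -1.0000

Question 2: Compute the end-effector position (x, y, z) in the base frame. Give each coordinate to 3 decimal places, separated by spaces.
after link 1: o_1 = (0.0000, 3.0000, 1.0000)
after link 2: o_2 = (0.0000, 3.0000, 4.0000)
after link 3: o_3 = (-4.0000, 3.8660, 4.5000)
after link 4: o_4 = (-7.0000, 4.8660, 4.5000)
after link 5: o_5 = (-10.0000, 7.3660, 8.8301)

-10.000 7.366 8.830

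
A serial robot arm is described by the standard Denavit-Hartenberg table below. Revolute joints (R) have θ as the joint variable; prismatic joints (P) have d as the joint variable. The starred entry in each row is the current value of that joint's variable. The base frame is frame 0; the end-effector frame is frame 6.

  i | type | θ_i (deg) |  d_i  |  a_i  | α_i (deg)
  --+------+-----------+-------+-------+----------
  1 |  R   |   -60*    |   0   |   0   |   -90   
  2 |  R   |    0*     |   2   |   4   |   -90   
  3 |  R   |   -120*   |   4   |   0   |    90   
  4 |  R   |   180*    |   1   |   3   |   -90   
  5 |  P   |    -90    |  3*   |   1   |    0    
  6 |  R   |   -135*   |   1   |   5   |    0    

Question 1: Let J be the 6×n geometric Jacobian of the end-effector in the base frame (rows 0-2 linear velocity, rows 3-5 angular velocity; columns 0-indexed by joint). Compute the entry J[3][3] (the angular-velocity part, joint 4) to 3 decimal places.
-0.866

axis z_3 = (-0.8660,0.5000,-0.0000); lever o_n−o_3 = (1.5976,-0.3040,4.0000)
cross product → J_v[:, 3] = (2.0000,3.4641,-0.5355)
J_ω[:, 3] = z_3
entry J[3][3] = -0.8660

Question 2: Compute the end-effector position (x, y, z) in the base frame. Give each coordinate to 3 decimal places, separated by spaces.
after link 1: o_1 = (0.0000, 0.0000, 0.0000)
after link 2: o_2 = (3.7321, -2.4641, 0.0000)
after link 3: o_3 = (3.7321, -2.4641, -4.0000)
after link 4: o_4 = (1.3660, -4.5622, -4.0000)
after link 5: o_5 = (0.5000, -4.0622, -1.0000)
after link 6: o_6 = (5.3296, -2.7681, 0.0000)

5.330 -2.768 0.000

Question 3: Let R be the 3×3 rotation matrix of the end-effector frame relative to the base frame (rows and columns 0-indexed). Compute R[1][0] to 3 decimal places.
End-effector x-axis (col 0 of R) = (0.9659,0.2588,0.0000)
R[1][0] = 0.2588

0.259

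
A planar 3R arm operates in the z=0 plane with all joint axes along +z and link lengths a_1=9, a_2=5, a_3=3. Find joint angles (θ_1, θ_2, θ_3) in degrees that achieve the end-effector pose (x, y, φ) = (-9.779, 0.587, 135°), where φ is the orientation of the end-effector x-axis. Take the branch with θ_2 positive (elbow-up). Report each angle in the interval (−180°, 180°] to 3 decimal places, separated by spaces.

157.659 120.004 -142.664

wrist centre = target − a_3·(cos φ, sin φ) = (-7.6577, -1.5343)
cos θ_2 = (60.9942−9²−5²)/(2·9·5) = -0.5001; θ_2 = 120.0043° (elbow-up)
β = atan2(-1.5343,-7.6577) = -168.6700°; ψ = atan2(4.3299,6.4997) = 33.6707°
θ_1 = β − ψ = -202.3407°
θ_3 = φ − θ_1 − θ_2 = -142.6636° (wrapped to (-180°,180°])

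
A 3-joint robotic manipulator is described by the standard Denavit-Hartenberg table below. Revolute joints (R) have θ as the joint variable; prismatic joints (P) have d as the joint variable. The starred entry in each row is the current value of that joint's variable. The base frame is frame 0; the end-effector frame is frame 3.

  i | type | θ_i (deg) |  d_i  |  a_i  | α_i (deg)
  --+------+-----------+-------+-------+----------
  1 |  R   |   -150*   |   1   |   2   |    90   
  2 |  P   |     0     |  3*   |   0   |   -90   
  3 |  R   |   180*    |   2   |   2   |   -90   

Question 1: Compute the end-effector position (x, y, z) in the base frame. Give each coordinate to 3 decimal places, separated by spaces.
-1.500 2.598 3.000

after link 1: o_1 = (-1.7321, -1.0000, 1.0000)
after link 2: o_2 = (-3.2321, 1.5981, 1.0000)
after link 3: o_3 = (-1.5000, 2.5981, 3.0000)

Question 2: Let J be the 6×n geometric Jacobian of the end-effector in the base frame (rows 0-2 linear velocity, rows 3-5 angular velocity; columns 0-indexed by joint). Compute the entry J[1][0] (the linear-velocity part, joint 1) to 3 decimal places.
-1.500

axis z_0 = ẑ; lever o_n−o_0 = (-1.5000,2.5981,3.0000)
cross product → J_v[:, 0] = (-2.5981,-1.5000,0.0000)
J_ω[:, 0] = z_0
entry J[1][0] = -1.5000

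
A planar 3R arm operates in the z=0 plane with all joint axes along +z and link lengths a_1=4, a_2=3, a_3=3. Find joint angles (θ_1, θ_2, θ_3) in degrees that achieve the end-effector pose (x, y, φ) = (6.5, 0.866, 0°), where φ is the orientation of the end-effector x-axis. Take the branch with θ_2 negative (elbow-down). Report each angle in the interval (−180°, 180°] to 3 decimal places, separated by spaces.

wrist centre = target − a_3·(cos φ, sin φ) = (3.5000, 0.8660)
cos θ_2 = (13.0000−4²−3²)/(2·4·3) = -0.5000; θ_2 = -120.0001° (elbow-down)
β = atan2(0.8660,3.5000) = 13.8975°; ψ = atan2(-2.5981,2.5000) = -46.1021°
θ_1 = β − ψ = 59.9996°
θ_3 = φ − θ_1 − θ_2 = 60.0005° (wrapped to (-180°,180°])

60.000 -120.000 60.000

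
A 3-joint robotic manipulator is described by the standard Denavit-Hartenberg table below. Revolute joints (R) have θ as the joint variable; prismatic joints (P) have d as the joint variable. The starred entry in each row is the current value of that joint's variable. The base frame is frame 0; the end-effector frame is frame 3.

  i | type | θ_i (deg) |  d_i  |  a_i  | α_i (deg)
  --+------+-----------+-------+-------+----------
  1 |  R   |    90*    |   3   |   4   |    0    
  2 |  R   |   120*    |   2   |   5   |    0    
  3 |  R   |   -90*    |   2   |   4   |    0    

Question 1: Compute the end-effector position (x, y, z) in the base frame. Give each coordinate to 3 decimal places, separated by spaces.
after link 1: o_1 = (0.0000, 4.0000, 3.0000)
after link 2: o_2 = (-4.3301, 1.5000, 5.0000)
after link 3: o_3 = (-6.3301, 4.9641, 7.0000)

-6.330 4.964 7.000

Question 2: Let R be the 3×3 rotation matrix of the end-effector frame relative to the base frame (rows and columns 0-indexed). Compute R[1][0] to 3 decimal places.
End-effector x-axis (col 0 of R) = (-0.5000,0.8660,0.0000)
R[1][0] = 0.8660

0.866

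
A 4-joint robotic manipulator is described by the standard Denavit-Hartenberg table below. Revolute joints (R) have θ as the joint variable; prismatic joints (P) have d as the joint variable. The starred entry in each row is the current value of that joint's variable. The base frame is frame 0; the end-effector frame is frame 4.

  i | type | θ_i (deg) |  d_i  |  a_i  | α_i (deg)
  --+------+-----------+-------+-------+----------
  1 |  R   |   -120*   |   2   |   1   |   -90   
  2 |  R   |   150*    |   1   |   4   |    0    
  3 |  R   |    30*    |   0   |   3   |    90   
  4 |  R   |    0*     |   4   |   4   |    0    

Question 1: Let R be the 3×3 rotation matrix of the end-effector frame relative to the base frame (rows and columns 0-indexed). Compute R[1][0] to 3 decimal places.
0.866

End-effector x-axis (col 0 of R) = (0.5000,0.8660,0.0000)
R[1][0] = 0.8660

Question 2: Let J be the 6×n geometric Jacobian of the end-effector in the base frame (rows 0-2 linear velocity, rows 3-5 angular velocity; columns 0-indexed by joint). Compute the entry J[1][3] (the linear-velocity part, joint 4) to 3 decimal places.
-2.000

axis z_3 = (0.0000,-0.0000,-1.0000); lever o_n−o_3 = (2.0000,3.4641,-4.0000)
cross product → J_v[:, 3] = (3.4641,-2.0000,0.0000)
J_ω[:, 3] = z_3
entry J[1][3] = -2.0000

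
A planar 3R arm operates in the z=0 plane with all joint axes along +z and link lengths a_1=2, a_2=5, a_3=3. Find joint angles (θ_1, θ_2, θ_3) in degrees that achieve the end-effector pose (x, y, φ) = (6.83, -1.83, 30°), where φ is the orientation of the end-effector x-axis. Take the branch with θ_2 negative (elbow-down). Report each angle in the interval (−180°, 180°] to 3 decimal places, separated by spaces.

30.005 -90.006 90.001

wrist centre = target − a_3·(cos φ, sin φ) = (4.2319, -3.3300)
cos θ_2 = (28.9981−2²−5²)/(2·2·5) = -0.0001; θ_2 = -90.0055° (elbow-down)
β = atan2(-3.3300,4.2319) = -38.1984°; ψ = atan2(-5.0000,1.9995) = -68.2033°
θ_1 = β − ψ = 30.0050°
θ_3 = φ − θ_1 − θ_2 = 90.0005° (wrapped to (-180°,180°])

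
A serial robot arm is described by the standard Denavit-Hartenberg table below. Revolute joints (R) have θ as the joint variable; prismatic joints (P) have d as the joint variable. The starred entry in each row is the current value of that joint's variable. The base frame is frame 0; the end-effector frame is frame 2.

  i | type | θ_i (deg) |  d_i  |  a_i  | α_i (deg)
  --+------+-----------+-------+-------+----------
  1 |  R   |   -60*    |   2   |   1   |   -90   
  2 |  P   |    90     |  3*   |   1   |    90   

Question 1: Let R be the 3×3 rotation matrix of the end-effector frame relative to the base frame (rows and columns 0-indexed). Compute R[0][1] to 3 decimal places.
End-effector y-axis (col 1 of R) = (0.8660,0.5000,0.0000)
R[0][1] = 0.8660

0.866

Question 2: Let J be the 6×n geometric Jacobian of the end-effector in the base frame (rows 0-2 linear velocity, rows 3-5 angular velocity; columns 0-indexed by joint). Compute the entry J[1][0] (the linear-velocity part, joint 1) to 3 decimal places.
3.098

axis z_0 = ẑ; lever o_n−o_0 = (3.0981,0.6340,1.0000)
cross product → J_v[:, 0] = (-0.6340,3.0981,0.0000)
J_ω[:, 0] = z_0
entry J[1][0] = 3.0981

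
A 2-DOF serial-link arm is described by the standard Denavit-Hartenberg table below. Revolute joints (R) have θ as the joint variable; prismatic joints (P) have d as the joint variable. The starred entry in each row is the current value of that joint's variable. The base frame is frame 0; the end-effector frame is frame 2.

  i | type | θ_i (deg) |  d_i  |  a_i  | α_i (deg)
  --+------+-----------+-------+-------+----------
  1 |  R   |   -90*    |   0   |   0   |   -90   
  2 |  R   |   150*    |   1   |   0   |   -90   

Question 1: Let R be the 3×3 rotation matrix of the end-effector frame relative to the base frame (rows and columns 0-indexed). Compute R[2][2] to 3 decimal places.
End-effector z-axis (col 2 of R) = (-0.0000,0.5000,0.8660)
R[2][2] = 0.8660

0.866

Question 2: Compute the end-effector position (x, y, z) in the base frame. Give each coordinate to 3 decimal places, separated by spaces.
after link 1: o_1 = (0.0000, 0.0000, 0.0000)
after link 2: o_2 = (1.0000, 0.0000, 0.0000)

1.000 0.000 0.000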